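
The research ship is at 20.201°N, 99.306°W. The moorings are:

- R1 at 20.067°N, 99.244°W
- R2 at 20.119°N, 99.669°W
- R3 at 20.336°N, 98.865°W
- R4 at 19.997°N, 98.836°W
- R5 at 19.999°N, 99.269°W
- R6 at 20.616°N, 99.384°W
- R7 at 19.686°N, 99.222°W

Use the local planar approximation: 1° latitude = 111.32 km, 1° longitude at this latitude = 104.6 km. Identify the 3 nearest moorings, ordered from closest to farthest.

Distances from 20.201°N, 99.306°W:
R1: 16.266 km
R2: 39.052 km
R3: 48.515 km
R4: 54.154 km
R5: 22.817 km
R6: 46.913 km
R7: 57.999 km
Sorted: R1 (16.266 km) < R5 (22.817 km) < R2 (39.052 km) < R6 (46.913 km) < R3 (48.515 km) < …

R1, R5, R2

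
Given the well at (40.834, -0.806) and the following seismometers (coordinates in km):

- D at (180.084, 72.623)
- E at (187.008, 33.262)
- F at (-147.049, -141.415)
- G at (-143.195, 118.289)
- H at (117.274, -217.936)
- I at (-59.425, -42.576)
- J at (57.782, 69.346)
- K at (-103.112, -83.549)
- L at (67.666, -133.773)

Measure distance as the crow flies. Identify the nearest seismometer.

Distances from (40.834, -0.806):
D: √((139.250)² + (73.429)²) = √(19390.56250 + 5391.81804) = 157.424 km
E: √((146.174)² + (34.068)²) = √(21366.83828 + 1160.62862) = 150.092 km
F: √((-187.883)² + (-140.609)²) = √(35300.02169 + 19770.89088) = 234.672 km
G: √((-184.029)² + (119.095)²) = √(33866.67284 + 14183.61902) = 219.204 km
H: √((76.440)² + (-217.130)²) = √(5843.07360 + 47145.43690) = 230.192 km
I: √((-100.259)² + (-41.770)²) = √(10051.86708 + 1744.73290) = 108.612 km
J: √((16.948)² + (70.152)²) = √(287.23470 + 4921.30310) = 72.170 km
K: √((-143.946)² + (-82.743)²) = √(20720.45092 + 6846.40405) = 166.033 km
L: √((26.832)² + (-132.967)²) = √(719.95622 + 17680.22309) = 135.647 km
Minimum: J at 72.170 km.

J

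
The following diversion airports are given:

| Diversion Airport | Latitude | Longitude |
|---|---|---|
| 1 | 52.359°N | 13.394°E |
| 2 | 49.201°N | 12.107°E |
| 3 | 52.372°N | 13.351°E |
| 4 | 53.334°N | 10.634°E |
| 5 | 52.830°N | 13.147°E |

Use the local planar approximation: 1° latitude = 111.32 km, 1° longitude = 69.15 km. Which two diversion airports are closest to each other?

1 and 3

Pairwise distances:
1–2: √((-3.158·111.32)² + (-1.287·69.15)²) = √(123586.39004 + 7920.29692) = 362.639 km
1–3: √((0.013·111.32)² + (-0.043·69.15)²) = √(2.09427 + 8.84140) = 3.307 km
1–4: √((0.975·111.32)² + (-2.760·69.15)²) = √(11780.28037 + 36425.24932) = 219.558 km
1–5: √((0.471·111.32)² + (-0.247·69.15)²) = √(2749.08526 + 291.72811) = 55.144 km
2–3: √((3.171·111.32)² + (1.244·69.15)²) = √(124605.97834 + 7399.88771) = 363.326 km
2–4: √((4.133·111.32)² + (-1.473·69.15)²) = √(211678.72252 + 10375.04198) = 471.226 km
2–5: √((3.629·111.32)² + (1.040·69.15)²) = √(163200.06663 + 5171.91106) = 410.332 km
3–4: √((0.962·111.32)² + (-2.717·69.15)²) = √(11468.23383 + 35299.10107) = 216.258 km
3–5: √((0.458·111.32)² + (-0.204·69.15)²) = √(2599.42536 + 198.99616) = 52.900 km
4–5: √((-0.504·111.32)² + (2.513·69.15)²) = √(3147.80244 + 30197.38570) = 182.607 km
Closest pair: 1–3 at 3.307 km.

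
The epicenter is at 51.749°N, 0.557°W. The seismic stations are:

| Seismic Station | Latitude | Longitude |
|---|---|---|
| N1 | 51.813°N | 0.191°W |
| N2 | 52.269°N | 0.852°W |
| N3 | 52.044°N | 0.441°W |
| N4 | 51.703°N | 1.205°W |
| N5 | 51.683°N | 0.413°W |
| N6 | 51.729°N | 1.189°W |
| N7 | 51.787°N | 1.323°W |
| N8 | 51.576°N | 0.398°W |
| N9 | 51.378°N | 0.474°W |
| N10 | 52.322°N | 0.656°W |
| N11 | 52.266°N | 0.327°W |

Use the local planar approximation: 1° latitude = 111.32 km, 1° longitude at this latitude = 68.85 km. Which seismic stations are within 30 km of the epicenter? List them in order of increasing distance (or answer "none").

N5, N8, N1

Distances from 51.749°N, 0.557°W:
N1: √((0.064·111.32)² + (0.366·68.85)²) = √(50.75822 + 634.99464) = 26.187 km
N2: √((0.520·111.32)² + (-0.295·68.85)²) = √(3350.83530 + 412.52657) = 61.346 km
N3: √((0.295·111.32)² + (0.116·68.85)²) = √(1078.42619 + 63.78578) = 33.797 km
N4: √((-0.046·111.32)² + (-0.648·68.85)²) = √(26.22177 + 1990.48038) = 44.908 km
N5: √((-0.066·111.32)² + (0.144·68.85)²) = √(53.98017 + 98.29533) = 12.340 km
N6: √((-0.020·111.32)² + (-0.632·68.85)²) = √(4.95686 + 1893.39857) = 43.570 km
N7: √((0.038·111.32)² + (-0.766·68.85)²) = √(17.89425 + 2781.41267) = 52.908 km
N8: √((-0.173·111.32)² + (0.159·68.85)²) = √(370.88443 + 119.84009) = 22.152 km
N9: √((-0.371·111.32)² + (0.083·68.85)²) = √(1705.66687 + 32.65608) = 41.693 km
N10: √((0.573·111.32)² + (-0.099·68.85)²) = √(4068.69972 + 46.45990) = 64.150 km
N11: √((0.517·111.32)² + (0.230·68.85)²) = √(3312.28335 + 250.76306) = 59.691 km
Threshold 30 km: N5 (12.340 km), N8 (22.152 km), N1 (26.187 km) are within range.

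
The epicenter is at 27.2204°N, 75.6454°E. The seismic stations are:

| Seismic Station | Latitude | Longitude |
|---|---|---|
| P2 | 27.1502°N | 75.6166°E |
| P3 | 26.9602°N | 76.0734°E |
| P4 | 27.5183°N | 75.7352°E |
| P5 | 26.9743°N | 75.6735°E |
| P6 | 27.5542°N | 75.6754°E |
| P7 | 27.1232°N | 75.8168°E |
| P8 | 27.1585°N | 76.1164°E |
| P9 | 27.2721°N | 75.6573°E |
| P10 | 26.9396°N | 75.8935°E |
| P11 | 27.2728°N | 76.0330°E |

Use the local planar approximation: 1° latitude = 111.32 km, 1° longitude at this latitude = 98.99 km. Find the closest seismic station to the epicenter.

P9

Distances from 27.2204°N, 75.6454°E:
P2: √((-0.0702·111.32)² + (-0.0288·98.99)²) = √(61.068973 + 8.127699) = 8.3185 km
P3: √((-0.2602·111.32)² + (0.4280·98.99)²) = √(838.998105 + 1795.023698) = 51.3227 km
P4: √((0.2979·111.32)² + (0.0898·98.99)²) = √(1099.733366 + 79.019690) = 34.3330 km
P5: √((-0.2461·111.32)² + (0.0281·98.99)²) = √(750.532707 + 7.737404) = 27.5367 km
P6: √((0.3338·111.32)² + (0.0300·98.99)²) = √(1380.762743 + 8.819118) = 37.2771 km
P7: √((-0.0972·111.32)² + (0.1714·98.99)²) = √(117.078979 + 287.875221) = 20.1235 km
P8: √((-0.0619·111.32)² + (0.4710·98.99)²) = √(47.481857 + 2173.824418) = 47.1307 km
P9: √((0.0517·111.32)² + (0.0119·98.99)²) = √(33.122833 + 1.387639) = 5.8746 km
P10: √((-0.2808·111.32)² + (0.2481·98.99)²) = √(977.103575 + 603.165062) = 39.7526 km
P11: √((0.0524·111.32)² + (0.3876·98.99)²) = √(34.025849 + 1472.143634) = 38.8094 km
Minimum: P9 at 5.8746 km.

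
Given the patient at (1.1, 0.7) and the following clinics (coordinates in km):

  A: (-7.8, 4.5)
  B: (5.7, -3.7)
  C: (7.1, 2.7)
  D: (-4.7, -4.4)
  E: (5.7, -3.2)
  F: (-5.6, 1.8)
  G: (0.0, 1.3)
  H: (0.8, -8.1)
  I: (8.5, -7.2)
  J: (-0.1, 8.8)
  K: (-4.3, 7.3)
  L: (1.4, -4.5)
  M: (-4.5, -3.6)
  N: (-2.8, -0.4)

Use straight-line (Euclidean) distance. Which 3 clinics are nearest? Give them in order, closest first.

Distances from (1.1, 0.7):
A: 9.7 km
B: 6.4 km
C: 6.3 km
D: 7.7 km
E: 6.0 km
F: 6.8 km
G: 1.3 km
H: 8.8 km
I: 10.8 km
J: 8.2 km
K: 8.5 km
L: 5.2 km
M: 7.1 km
N: 4.1 km
Sorted: G (1.3 km) < N (4.1 km) < L (5.2 km) < E (6.0 km) < C (6.3 km) < …

G, N, L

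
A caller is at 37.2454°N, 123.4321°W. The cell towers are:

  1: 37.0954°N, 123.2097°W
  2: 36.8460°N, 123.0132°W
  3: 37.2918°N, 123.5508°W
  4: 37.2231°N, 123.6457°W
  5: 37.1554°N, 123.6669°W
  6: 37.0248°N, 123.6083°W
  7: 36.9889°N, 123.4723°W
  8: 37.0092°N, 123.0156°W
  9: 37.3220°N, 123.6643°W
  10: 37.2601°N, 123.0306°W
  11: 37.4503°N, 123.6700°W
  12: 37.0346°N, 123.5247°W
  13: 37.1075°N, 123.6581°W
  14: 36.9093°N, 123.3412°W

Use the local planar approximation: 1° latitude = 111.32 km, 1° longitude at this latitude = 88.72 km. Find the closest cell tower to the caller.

3

Distances from 37.2454°N, 123.4321°W:
1: √((-0.1500·111.32)² + (0.2224·88.72)²) = √(278.823204 + 389.325305) = 25.8486 km
2: √((-0.3994·111.32)² + (0.4189·88.72)²) = √(1976.799017 + 1381.222954) = 57.9484 km
3: √((0.0464·111.32)² + (-0.1187·88.72)²) = √(26.679787 + 110.903309) = 11.7296 km
4: √((-0.0223·111.32)² + (-0.2136·88.72)²) = √(6.162488 + 359.124937) = 19.1125 km
5: √((-0.0900·111.32)² + (-0.2348·88.72)²) = √(100.376353 + 433.949559) = 23.1155 km
6: √((-0.2206·111.32)² + (-0.1762·88.72)²) = √(603.055679 + 244.373931) = 29.1106 km
7: √((-0.2565·111.32)² + (-0.0402·88.72)²) = √(815.306931 + 12.720236) = 28.7755 km
8: √((-0.2362·111.32)² + (0.4165·88.72)²) = √(691.363077 + 1365.441436) = 45.3520 km
9: √((0.0766·111.32)² + (-0.2322·88.72)²) = √(72.711639 + 424.392301) = 22.2958 km
10: √((0.0147·111.32)² + (0.4015·88.72)²) = √(2.677818 + 1268.861340) = 35.6586 km
11: √((0.2049·111.32)² + (-0.2379·88.72)²) = √(520.271830 + 445.483836) = 31.0766 km
12: √((-0.2108·111.32)² + (-0.0926·88.72)²) = √(550.665171 + 67.493980) = 24.8628 km
13: √((-0.1379·111.32)² + (-0.2260·88.72)²) = √(235.654061 + 402.031373) = 25.2524 km
14: √((-0.3361·111.32)² + (0.0909·88.72)²) = √(1399.856184 + 65.038547) = 38.2739 km
Minimum: 3 at 11.7296 km.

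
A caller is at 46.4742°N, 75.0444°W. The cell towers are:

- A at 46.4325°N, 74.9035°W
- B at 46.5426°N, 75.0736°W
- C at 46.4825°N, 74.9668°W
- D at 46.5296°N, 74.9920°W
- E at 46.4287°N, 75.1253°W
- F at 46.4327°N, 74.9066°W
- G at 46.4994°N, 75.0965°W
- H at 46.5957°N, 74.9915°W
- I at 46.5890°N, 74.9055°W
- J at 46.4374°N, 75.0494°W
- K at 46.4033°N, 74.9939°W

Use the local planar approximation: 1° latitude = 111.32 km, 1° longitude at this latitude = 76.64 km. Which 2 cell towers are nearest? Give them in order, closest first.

Distances from 46.4742°N, 75.0444°W:
A: 11.7541 km
B: 7.9363 km
C: 6.0186 km
D: 7.3594 km
E: 8.0061 km
F: 11.5272 km
G: 4.8799 km
H: 14.1199 km
I: 16.6325 km
J: 4.1145 km
K: 8.7905 km
Sorted: J (4.1145 km) < G (4.8799 km) < C (6.0186 km) < D (7.3594 km) < …

J, G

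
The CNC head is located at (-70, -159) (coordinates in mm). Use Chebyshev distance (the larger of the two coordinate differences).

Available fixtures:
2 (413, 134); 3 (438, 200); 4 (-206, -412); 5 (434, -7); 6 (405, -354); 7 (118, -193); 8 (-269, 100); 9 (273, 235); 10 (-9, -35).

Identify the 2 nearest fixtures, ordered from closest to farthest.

10, 7

Distances from (-70, -159):
2: max(|483|, |293|) = 483 mm
3: max(|508|, |359|) = 508 mm
4: max(|-136|, |-253|) = 253 mm
5: max(|504|, |152|) = 504 mm
6: max(|475|, |-195|) = 475 mm
7: max(|188|, |-34|) = 188 mm
8: max(|-199|, |259|) = 259 mm
9: max(|343|, |394|) = 394 mm
10: max(|61|, |124|) = 124 mm
Sorted: 10 (124 mm) < 7 (188 mm) < 4 (253 mm) < 8 (259 mm) < …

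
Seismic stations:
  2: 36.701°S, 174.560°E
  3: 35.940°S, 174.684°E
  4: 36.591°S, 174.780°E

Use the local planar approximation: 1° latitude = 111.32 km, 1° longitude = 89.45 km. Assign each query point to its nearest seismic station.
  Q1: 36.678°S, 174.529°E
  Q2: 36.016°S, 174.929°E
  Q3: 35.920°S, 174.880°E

Q1 at 36.678°S, 174.529°E:
  2: 3.774 km
  3: 83.316 km
  4: 24.452 km
  → nearest: 2 (3.774 km)
Q2 at 36.016°S, 174.929°E:
  2: 83.091 km
  3: 23.492 km
  4: 65.382 km
  → nearest: 3 (23.492 km)
Q3 at 35.920°S, 174.880°E:
  2: 91.532 km
  3: 17.673 km
  4: 75.229 km
  → nearest: 3 (17.673 km)

Q1→2; Q2→3; Q3→3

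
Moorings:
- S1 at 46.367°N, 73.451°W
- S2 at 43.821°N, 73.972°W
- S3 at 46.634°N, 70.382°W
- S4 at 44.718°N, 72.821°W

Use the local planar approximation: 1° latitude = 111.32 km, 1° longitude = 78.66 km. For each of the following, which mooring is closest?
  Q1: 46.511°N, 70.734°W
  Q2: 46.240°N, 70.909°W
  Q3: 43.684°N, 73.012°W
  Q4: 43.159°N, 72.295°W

Q1 at 46.511°N, 70.734°W:
  S1: 214.320 km
  S2: 393.120 km
  S3: 30.889 km
  S4: 258.435 km
  → nearest: S3 (30.889 km)
Q2 at 46.240°N, 70.909°W:
  S1: 200.453 km
  S2: 361.335 km
  S3: 60.350 km
  S4: 226.552 km
  → nearest: S3 (60.350 km)
Q3 at 43.684°N, 73.012°W:
  S1: 300.661 km
  S2: 77.038 km
  S3: 388.124 km
  S4: 116.081 km
  → nearest: S2 (77.038 km)
Q4 at 43.159°N, 72.295°W:
  S1: 368.509 km
  S2: 151.102 km
  S3: 415.074 km
  S4: 178.412 km
  → nearest: S2 (151.102 km)

Q1→S3; Q2→S3; Q3→S2; Q4→S2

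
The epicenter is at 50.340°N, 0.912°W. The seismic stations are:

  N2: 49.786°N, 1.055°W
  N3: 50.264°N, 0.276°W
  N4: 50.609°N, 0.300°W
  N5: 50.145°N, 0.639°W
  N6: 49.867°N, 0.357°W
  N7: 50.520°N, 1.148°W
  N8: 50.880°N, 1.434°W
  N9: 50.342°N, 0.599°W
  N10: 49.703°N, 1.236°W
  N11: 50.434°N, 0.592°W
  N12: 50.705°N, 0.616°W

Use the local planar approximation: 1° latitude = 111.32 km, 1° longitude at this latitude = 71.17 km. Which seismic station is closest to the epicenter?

N9

Distances from 50.340°N, 0.912°W:
N2: √((-0.554·111.32)² + (-0.143·71.17)²) = √(3803.34678 + 103.57764) = 62.505 km
N3: √((-0.076·111.32)² + (0.636·71.17)²) = √(71.57701 + 2048.84056) = 46.048 km
N4: √((0.269·111.32)² + (0.612·71.17)²) = √(896.70782 + 1897.12862) = 52.857 km
N5: √((-0.195·111.32)² + (0.273·71.17)²) = √(471.21121 + 377.50197) = 29.133 km
N6: √((-0.473·111.32)² + (0.555·71.17)²) = √(2772.48163 + 1560.19865) = 65.823 km
N7: √((0.180·111.32)² + (-0.236·71.17)²) = √(401.50541 + 282.10965) = 26.146 km
N8: √((0.540·111.32)² + (-0.522·71.17)²) = √(3613.54872 + 1380.17748) = 70.666 km
N9: √((0.002·111.32)² + (0.313·71.17)²) = √(0.04957 + 496.22953) = 22.277 km
N10: √((-0.637·111.32)² + (-0.324·71.17)²) = √(5028.34723 + 531.72117) = 74.566 km
N11: √((0.094·111.32)² + (0.320·71.17)²) = √(109.49697 + 518.67330) = 25.063 km
N12: √((0.365·111.32)² + (0.296·71.17)²) = √(1650.94317 + 443.78984) = 45.768 km
Minimum: N9 at 22.277 km.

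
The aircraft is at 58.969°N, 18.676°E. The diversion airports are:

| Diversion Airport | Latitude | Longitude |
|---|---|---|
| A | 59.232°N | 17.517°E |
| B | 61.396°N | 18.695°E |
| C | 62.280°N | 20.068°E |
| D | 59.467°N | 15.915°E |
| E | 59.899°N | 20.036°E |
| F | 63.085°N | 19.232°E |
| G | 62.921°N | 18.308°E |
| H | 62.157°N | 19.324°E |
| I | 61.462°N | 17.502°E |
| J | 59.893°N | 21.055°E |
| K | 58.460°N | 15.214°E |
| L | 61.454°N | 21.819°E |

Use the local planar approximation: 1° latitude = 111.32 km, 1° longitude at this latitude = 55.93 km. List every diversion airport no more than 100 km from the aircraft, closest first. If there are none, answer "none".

Distances from 58.969°N, 18.676°E:
A: √((0.263·111.32)² + (-1.159·55.93)²) = √(857.15210 + 4202.00448) = 71.128 km
B: √((2.427·111.32)² + (0.019·55.93)²) = √(72993.79575 + 1.12927) = 270.176 km
C: √((3.311·111.32)² + (1.392·55.93)²) = √(135851.59972 + 6061.33251) = 376.713 km
D: √((0.498·111.32)² + (-2.761·55.93)²) = √(3073.30088 + 23846.37954) = 164.072 km
E: √((0.930·111.32)² + (1.360·55.93)²) = √(10717.96396 + 5785.85380) = 128.467 km
F: √((4.116·111.32)² + (0.556·55.93)²) = √(209940.93522 + 967.02838) = 459.247 km
G: √((3.952·111.32)² + (-0.368·55.93)²) = √(193544.24721 + 423.62860) = 440.418 km
H: √((3.188·111.32)² + (0.648·55.93)²) = √(125945.60611 + 1313.52895) = 356.734 km
I: √((2.493·111.32)² + (-1.174·55.93)²) = √(77017.77223 + 4311.47461) = 285.183 km
J: √((0.924·111.32)² + (2.379·55.93)²) = √(10580.11377 + 17704.29032) = 168.180 km
K: √((-0.509·111.32)² + (-3.462·55.93)²) = √(3210.56865 + 37492.44523) = 201.750 km
L: √((2.485·111.32)² + (3.143·55.93)²) = √(76524.26755 + 30901.41743) = 327.759 km
Threshold 100 km: A (71.128 km) is within range.

A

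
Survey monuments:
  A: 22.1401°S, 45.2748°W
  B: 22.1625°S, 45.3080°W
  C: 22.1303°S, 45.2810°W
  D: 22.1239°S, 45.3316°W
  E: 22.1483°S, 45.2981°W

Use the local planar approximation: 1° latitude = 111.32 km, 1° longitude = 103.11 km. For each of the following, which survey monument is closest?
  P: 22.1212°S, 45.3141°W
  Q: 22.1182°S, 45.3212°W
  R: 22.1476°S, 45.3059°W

P at 22.1212°S, 45.3141°W:
  A: 4.5659 km
  B: 4.6403 km
  C: 3.5601 km
  D: 1.8293 km
  E: 3.4384 km
  → nearest: D (1.8293 km)
Q at 22.1182°S, 45.3212°W:
  A: 5.3696 km
  B: 5.1158 km
  C: 4.3584 km
  D: 1.2460 km
  E: 4.1110 km
  → nearest: D (1.2460 km)
R at 22.1476°S, 45.3059°W:
  A: 3.3136 km
  B: 1.6727 km
  C: 3.2095 km
  D: 3.7393 km
  E: 0.8080 km
  → nearest: E (0.8080 km)

P→D; Q→D; R→E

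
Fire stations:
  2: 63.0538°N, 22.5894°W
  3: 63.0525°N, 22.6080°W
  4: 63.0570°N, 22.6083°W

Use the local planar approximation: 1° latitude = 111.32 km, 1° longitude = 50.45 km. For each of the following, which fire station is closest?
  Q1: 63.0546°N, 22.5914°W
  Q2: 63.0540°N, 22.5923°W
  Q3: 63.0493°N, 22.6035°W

Q1→2; Q2→2; Q3→3

Q1 at 63.0546°N, 22.5914°W:
  2: √((-0.0008·111.32)² + (0.0020·50.45)²) = √(0.007931 + 0.010181) = 0.1346 km
  3: √((-0.0021·111.32)² + (-0.0166·50.45)²) = √(0.054649 + 0.701356) = 0.8695 km
  4: √((0.0024·111.32)² + (-0.0169·50.45)²) = √(0.071379 + 0.726935) = 0.8935 km
  → nearest: 2 (0.1346 km)
Q2 at 63.0540°N, 22.5923°W:
  2: √((-0.0002·111.32)² + (0.0029·50.45)²) = √(0.000496 + 0.021405) = 0.1480 km
  3: √((-0.0015·111.32)² + (-0.0157·50.45)²) = √(0.027882 + 0.627367) = 0.8095 km
  4: √((0.0030·111.32)² + (-0.0160·50.45)²) = √(0.111529 + 0.651572) = 0.8736 km
  → nearest: 2 (0.1480 km)
Q3 at 63.0493°N, 22.6035°W:
  2: √((0.0045·111.32)² + (0.0141·50.45)²) = √(0.250941 + 0.506012) = 0.8700 km
  3: √((0.0032·111.32)² + (-0.0045·50.45)²) = √(0.126896 + 0.051540) = 0.4224 km
  4: √((0.0077·111.32)² + (-0.0048·50.45)²) = √(0.734730 + 0.058641) = 0.8907 km
  → nearest: 3 (0.4224 km)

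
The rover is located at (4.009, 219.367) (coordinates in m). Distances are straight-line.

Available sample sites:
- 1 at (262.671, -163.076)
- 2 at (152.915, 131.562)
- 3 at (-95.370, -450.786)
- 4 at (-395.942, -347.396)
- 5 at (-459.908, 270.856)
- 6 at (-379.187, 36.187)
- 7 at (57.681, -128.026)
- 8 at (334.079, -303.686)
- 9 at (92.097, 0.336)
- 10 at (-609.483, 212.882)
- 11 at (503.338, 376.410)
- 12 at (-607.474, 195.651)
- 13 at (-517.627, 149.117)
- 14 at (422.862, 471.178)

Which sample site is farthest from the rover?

4

Distances from (4.009, 219.367):
1: 461.702 m
2: 172.866 m
3: 677.482 m
4: 693.672 m
5: 466.766 m
6: 424.728 m
7: 351.515 m
8: 618.491 m
9: 236.081 m
10: 613.526 m
11: 523.442 m
12: 611.943 m
13: 526.345 m
14: 488.719 m
Maximum: 4 at 693.672 m.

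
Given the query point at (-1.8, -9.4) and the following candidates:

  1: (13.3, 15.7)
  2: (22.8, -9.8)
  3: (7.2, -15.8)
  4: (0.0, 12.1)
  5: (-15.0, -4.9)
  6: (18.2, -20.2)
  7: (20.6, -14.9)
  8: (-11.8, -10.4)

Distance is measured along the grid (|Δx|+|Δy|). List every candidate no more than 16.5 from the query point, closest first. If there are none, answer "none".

8, 3

Distances from (-1.8, -9.4):
1: |15.1| + |25.1| = 15.1 + 25.1 = 40.2
2: |24.6| + |-0.4| = 24.6 + 0.4 = 25.0
3: |9.0| + |-6.4| = 9.0 + 6.4 = 15.4
4: |1.8| + |21.5| = 1.8 + 21.5 = 23.3
5: |-13.2| + |4.5| = 13.2 + 4.5 = 17.7
6: |20.0| + |-10.8| = 20.0 + 10.8 = 30.8
7: |22.4| + |-5.5| = 22.4 + 5.5 = 27.9
8: |-10.0| + |-1.0| = 10.0 + 1.0 = 11.0
Threshold 16.5: 8 (11.0), 3 (15.4) are within range.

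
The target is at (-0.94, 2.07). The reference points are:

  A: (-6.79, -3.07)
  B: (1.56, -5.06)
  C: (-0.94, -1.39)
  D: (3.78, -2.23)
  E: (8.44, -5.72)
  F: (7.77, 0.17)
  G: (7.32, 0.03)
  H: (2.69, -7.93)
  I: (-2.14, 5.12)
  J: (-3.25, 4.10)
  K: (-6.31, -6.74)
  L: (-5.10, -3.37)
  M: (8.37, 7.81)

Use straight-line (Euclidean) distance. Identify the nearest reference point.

Distances from (-0.94, 2.07):
A: 7.79
B: 7.56
C: 3.46
D: 6.39
E: 12.19
F: 8.91
G: 8.51
H: 10.64
I: 3.28
J: 3.08
K: 10.32
L: 6.85
M: 10.94
Minimum: J at 3.08.

J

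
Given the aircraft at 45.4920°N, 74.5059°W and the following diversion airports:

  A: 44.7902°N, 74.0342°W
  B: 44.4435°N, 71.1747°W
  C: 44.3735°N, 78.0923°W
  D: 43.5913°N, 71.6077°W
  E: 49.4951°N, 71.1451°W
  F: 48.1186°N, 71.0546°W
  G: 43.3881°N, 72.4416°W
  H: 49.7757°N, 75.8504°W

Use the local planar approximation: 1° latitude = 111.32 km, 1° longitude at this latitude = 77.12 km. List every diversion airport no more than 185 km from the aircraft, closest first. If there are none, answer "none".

A

Distances from 45.4920°N, 74.5059°W:
A: 86.1785 km
B: 282.1738 km
C: 303.3172 km
D: 307.7742 km
E: 515.5177 km
F: 395.3949 km
G: 283.1904 km
H: 488.0041 km
Threshold 185 km: A (86.1785 km) is within range.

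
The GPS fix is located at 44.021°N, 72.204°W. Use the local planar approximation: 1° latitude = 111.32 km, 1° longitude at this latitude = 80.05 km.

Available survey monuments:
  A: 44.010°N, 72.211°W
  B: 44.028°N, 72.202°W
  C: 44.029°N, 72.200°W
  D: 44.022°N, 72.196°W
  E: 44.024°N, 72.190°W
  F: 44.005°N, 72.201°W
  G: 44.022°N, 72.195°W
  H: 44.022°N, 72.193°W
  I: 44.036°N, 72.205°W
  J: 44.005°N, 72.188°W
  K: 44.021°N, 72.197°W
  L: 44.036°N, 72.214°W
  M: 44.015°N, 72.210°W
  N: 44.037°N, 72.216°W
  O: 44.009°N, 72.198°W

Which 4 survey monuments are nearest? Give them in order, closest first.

Distances from 44.021°N, 72.204°W:
A: √((-0.011·111.32)² + (-0.007·80.05)²) = √(1.49945 + 0.31399) = 1.347 km
B: √((0.007·111.32)² + (0.002·80.05)²) = √(0.60721 + 0.02563) = 0.796 km
C: √((0.008·111.32)² + (0.004·80.05)²) = √(0.79310 + 0.10253) = 0.946 km
D: √((0.001·111.32)² + (0.008·80.05)²) = √(0.01239 + 0.41011) = 0.650 km
E: √((0.003·111.32)² + (0.014·80.05)²) = √(0.11153 + 1.25597) = 1.169 km
F: √((-0.016·111.32)² + (0.003·80.05)²) = √(3.17239 + 0.05767) = 1.797 km
G: √((0.001·111.32)² + (0.009·80.05)²) = √(0.01239 + 0.51905) = 0.729 km
H: √((0.001·111.32)² + (0.011·80.05)²) = √(0.01239 + 0.77537) = 0.888 km
I: √((0.015·111.32)² + (-0.001·80.05)²) = √(2.78823 + 0.00641) = 1.672 km
J: √((-0.016·111.32)² + (0.016·80.05)²) = √(3.17239 + 1.64045) = 2.194 km
K: √((0.000·111.32)² + (0.007·80.05)²) = √(0.00000 + 0.31399) = 0.560 km
L: √((0.015·111.32)² + (-0.010·80.05)²) = √(2.78823 + 0.64080) = 1.852 km
M: √((-0.006·111.32)² + (-0.006·80.05)²) = √(0.44612 + 0.23069) = 0.823 km
N: √((0.016·111.32)² + (-0.012·80.05)²) = √(3.17239 + 0.92275) = 2.024 km
O: √((-0.012·111.32)² + (0.006·80.05)²) = √(1.78447 + 0.23069) = 1.420 km
Sorted: K (0.560 km) < D (0.650 km) < G (0.729 km) < B (0.796 km) < M (0.823 km) < H (0.888 km) < …

K, D, G, B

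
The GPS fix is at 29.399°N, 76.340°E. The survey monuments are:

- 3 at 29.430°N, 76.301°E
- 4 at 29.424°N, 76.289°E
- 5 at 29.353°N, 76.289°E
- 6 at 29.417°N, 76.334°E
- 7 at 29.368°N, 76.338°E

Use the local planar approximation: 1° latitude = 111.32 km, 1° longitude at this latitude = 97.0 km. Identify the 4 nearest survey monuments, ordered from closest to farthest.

6, 7, 3, 4

Distances from 29.399°N, 76.340°E:
3: 5.121 km
4: 5.676 km
5: 7.120 km
6: 2.087 km
7: 3.456 km
Sorted: 6 (2.087 km) < 7 (3.456 km) < 3 (5.121 km) < 4 (5.676 km) < 5 (7.120 km)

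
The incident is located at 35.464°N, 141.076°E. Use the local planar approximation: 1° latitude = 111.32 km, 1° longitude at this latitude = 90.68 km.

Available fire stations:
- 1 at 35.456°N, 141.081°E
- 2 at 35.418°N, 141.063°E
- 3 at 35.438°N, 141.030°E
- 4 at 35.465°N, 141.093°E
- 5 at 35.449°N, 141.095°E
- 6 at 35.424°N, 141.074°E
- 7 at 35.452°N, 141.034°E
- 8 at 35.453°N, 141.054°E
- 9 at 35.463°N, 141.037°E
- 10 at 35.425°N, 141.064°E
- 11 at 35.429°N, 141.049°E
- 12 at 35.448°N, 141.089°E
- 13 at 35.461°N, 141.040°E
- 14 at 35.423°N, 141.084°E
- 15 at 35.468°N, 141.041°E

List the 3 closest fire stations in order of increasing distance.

Distances from 35.464°N, 141.076°E:
1: √((-0.008·111.32)² + (0.005·90.68)²) = √(0.79310 + 0.20557) = 0.999 km
2: √((-0.046·111.32)² + (-0.013·90.68)²) = √(26.22177 + 1.38966) = 5.255 km
3: √((-0.026·111.32)² + (-0.046·90.68)²) = √(8.37709 + 17.39958) = 5.077 km
4: √((0.001·111.32)² + (0.017·90.68)²) = √(0.01239 + 2.37641) = 1.546 km
5: √((-0.015·111.32)² + (0.019·90.68)²) = √(2.78823 + 2.96845) = 2.399 km
6: √((-0.040·111.32)² + (-0.002·90.68)²) = √(19.82743 + 0.03289) = 4.456 km
7: √((-0.012·111.32)² + (-0.042·90.68)²) = √(1.78447 + 14.50513) = 4.036 km
8: √((-0.011·111.32)² + (-0.022·90.68)²) = √(1.49945 + 3.97987) = 2.341 km
9: √((-0.001·111.32)² + (-0.039·90.68)²) = √(0.01239 + 12.50697) = 3.538 km
10: √((-0.039·111.32)² + (-0.012·90.68)²) = √(18.84845 + 1.18409) = 4.476 km
11: √((-0.035·111.32)² + (-0.027·90.68)²) = √(15.18037 + 5.99447) = 4.602 km
12: √((-0.016·111.32)² + (0.013·90.68)²) = √(3.17239 + 1.38966) = 2.136 km
13: √((-0.003·111.32)² + (-0.036·90.68)²) = √(0.11153 + 10.65683) = 3.282 km
14: √((-0.041·111.32)² + (0.008·90.68)²) = √(20.83119 + 0.52626) = 4.621 km
15: √((0.004·111.32)² + (-0.035·90.68)²) = √(0.19827 + 10.07301) = 3.205 km
Sorted: 1 (0.999 km) < 4 (1.546 km) < 12 (2.136 km) < 8 (2.341 km) < 5 (2.399 km) < …

1, 4, 12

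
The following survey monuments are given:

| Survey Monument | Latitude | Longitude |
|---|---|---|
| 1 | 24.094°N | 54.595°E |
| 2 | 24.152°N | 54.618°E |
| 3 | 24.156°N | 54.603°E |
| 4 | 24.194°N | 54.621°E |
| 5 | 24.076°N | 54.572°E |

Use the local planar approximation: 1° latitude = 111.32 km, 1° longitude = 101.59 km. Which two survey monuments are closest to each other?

2 and 3

Pairwise distances:
2–3: 1.588 km
1–5: 3.078 km
3–4: 4.608 km
2–4: 4.685 km
1–2: 6.866 km
1–3: 6.950 km
3–5: 9.446 km
2–5: 9.665 km
1–4: 11.441 km
4–5: 14.047 km
Closest pair: 2–3 at 1.588 km.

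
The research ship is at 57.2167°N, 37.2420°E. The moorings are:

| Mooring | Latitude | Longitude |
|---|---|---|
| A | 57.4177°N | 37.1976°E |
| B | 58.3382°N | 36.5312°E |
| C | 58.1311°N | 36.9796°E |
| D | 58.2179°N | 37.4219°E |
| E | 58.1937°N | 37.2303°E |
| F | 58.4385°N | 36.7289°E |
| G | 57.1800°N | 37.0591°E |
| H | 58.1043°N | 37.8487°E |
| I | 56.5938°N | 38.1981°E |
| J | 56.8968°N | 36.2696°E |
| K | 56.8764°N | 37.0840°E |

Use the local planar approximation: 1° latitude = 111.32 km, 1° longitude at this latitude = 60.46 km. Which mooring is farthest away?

F

Distances from 57.2167°N, 37.2420°E:
A: √((0.2010·111.32)² + (-0.0444·60.46)²) = √(500.654945 + 7.206132) = 22.5358 km
B: √((1.1215·111.32)² + (-0.7108·60.46)²) = √(15586.368907 + 1846.847875) = 132.0349 km
C: √((0.9144·111.32)² + (-0.2624·60.46)²) = √(10361.409310 + 251.688833) = 103.0199 km
D: √((1.0012·111.32)² + (0.1799·60.46)²) = √(12421.901386 + 118.303778) = 111.9831 km
E: √((0.9770·111.32)² + (-0.0117·60.46)²) = √(11828.659293 + 0.500389) = 108.7619 km
F: √((1.2218·111.32)² + (-0.5131·60.46)²) = √(18498.931188 + 962.366097) = 139.5038 km
G: √((-0.0367·111.32)² + (-0.1829·60.46)²) = √(16.690853 + 122.282328) = 11.7887 km
H: √((0.8876·111.32)² + (0.6067·60.46)²) = √(9762.948141 + 1345.501777) = 105.3966 km
I: √((-0.6229·111.32)² + (0.9561·60.46)²) = √(4808.205901 + 3341.511207) = 90.2758 km
J: √((-0.3199·111.32)² + (-0.9724·60.46)²) = √(1268.162409 + 3456.417426) = 68.7356 km
K: √((-0.3403·111.32)² + (-0.1580·60.46)²) = √(1435.060774 + 91.253695) = 39.0681 km
Maximum: F at 139.5038 km.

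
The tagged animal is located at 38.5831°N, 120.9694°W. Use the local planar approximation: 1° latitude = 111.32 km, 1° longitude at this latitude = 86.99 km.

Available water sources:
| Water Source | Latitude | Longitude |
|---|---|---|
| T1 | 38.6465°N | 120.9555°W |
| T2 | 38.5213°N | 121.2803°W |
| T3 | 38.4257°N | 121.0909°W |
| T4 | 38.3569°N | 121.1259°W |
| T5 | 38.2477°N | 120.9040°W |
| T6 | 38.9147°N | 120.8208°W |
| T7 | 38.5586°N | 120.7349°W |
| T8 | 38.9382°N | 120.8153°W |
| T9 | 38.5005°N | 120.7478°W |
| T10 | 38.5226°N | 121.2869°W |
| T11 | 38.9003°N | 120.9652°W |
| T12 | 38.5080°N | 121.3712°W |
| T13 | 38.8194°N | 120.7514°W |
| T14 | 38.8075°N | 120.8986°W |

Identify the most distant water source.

Distances from 38.5831°N, 120.9694°W:
T1: √((0.0634·111.32)² + (0.0139·86.99)²) = √(49.810960 + 1.462070) = 7.1605 km
T2: √((-0.0618·111.32)² + (-0.3109·86.99)²) = √(47.328566 + 731.442356) = 27.9065 km
T3: √((-0.1574·111.32)² + (-0.1215·86.99)²) = √(307.012354 + 111.709785) = 20.4627 km
T4: √((-0.2262·111.32)² + (-0.1565·86.99)²) = √(634.061811 + 185.339226) = 28.6252 km
T5: √((-0.3354·111.32)² + (0.0654·86.99)²) = √(1394.031258 + 32.366382) = 37.7677 km
T6: √((0.3316·111.32)² + (0.1486·86.99)²) = √(1362.622134 + 167.099935) = 39.1117 km
T7: √((-0.0245·111.32)² + (0.2345·86.99)²) = √(7.438383 + 416.125525) = 20.5807 km
T8: √((0.3551·111.32)² + (0.1541·86.99)²) = √(1562.599712 + 179.698288) = 41.7408 km
T9: √((-0.0826·111.32)² + (0.2216·86.99)²) = √(84.548613 + 371.602112) = 21.3577 km
T10: √((-0.0605·111.32)² + (-0.3175·86.99)²) = √(45.358339 + 762.827113) = 28.4286 km
T11: √((0.3172·111.32)² + (0.0042·86.99)²) = √(1246.845817 + 0.133486) = 35.3126 km
T12: √((-0.0751·111.32)² + (-0.4018·86.99)²) = √(69.891807 + 1221.682988) = 35.9385 km
T13: √((0.2363·111.32)² + (0.2180·86.99)²) = √(691.948606 + 359.626469) = 32.4280 km
T14: √((0.2244·111.32)² + (0.0708·86.99)²) = √(624.010792 + 37.931951) = 25.7282 km
Maximum: T8 at 41.7408 km.

T8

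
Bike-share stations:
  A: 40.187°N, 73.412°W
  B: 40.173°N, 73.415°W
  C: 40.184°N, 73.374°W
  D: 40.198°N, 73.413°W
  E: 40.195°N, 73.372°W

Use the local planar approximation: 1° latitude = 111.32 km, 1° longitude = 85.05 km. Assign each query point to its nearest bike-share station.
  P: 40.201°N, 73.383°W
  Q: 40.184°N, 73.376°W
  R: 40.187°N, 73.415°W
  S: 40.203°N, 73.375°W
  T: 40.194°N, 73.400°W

P at 40.201°N, 73.383°W:
  A: √((-0.014·111.32)² + (-0.029·85.05)²) = √(2.42886 + 6.08338) = 2.918 km
  B: √((-0.028·111.32)² + (-0.032·85.05)²) = √(9.71544 + 7.40711) = 4.138 km
  C: √((-0.017·111.32)² + (0.009·85.05)²) = √(3.58133 + 0.58591) = 2.041 km
  D: √((-0.003·111.32)² + (-0.030·85.05)²) = √(0.11153 + 6.51015) = 2.573 km
  E: √((-0.006·111.32)² + (0.011·85.05)²) = √(0.44612 + 0.87525) = 1.150 km
  → nearest: E (1.150 km)
Q at 40.184°N, 73.376°W:
  A: √((0.003·111.32)² + (-0.036·85.05)²) = √(0.11153 + 9.37462) = 3.080 km
  B: √((-0.011·111.32)² + (-0.039·85.05)²) = √(1.49945 + 11.00216) = 3.536 km
  C: √((0.000·111.32)² + (0.002·85.05)²) = √(0.00000 + 0.02893) = 0.170 km
  D: √((0.014·111.32)² + (-0.037·85.05)²) = √(2.42886 + 9.90266) = 3.512 km
  E: √((0.011·111.32)² + (0.004·85.05)²) = √(1.49945 + 0.11574) = 1.271 km
  → nearest: C (0.170 km)
R at 40.187°N, 73.415°W:
  A: √((0.000·111.32)² + (0.003·85.05)²) = √(0.00000 + 0.06510) = 0.255 km
  B: √((-0.014·111.32)² + (0.000·85.05)²) = √(2.42886 + 0.00000) = 1.558 km
  C: √((-0.003·111.32)² + (0.041·85.05)²) = √(0.11153 + 12.15952) = 3.503 km
  D: √((0.011·111.32)² + (0.002·85.05)²) = √(1.49945 + 0.02893) = 1.236 km
  E: √((0.008·111.32)² + (0.043·85.05)²) = √(0.79310 + 13.37475) = 3.764 km
  → nearest: A (0.255 km)
S at 40.203°N, 73.375°W:
  A: √((-0.016·111.32)² + (-0.037·85.05)²) = √(3.17239 + 9.90266) = 3.616 km
  B: √((-0.030·111.32)² + (-0.040·85.05)²) = √(11.15293 + 11.57360) = 4.767 km
  C: √((-0.019·111.32)² + (0.001·85.05)²) = √(4.47356 + 0.00723) = 2.117 km
  D: √((-0.005·111.32)² + (-0.038·85.05)²) = √(0.30980 + 10.44518) = 3.279 km
  E: √((-0.008·111.32)² + (0.003·85.05)²) = √(0.79310 + 0.06510) = 0.926 km
  → nearest: E (0.926 km)
T at 40.194°N, 73.400°W:
  A: √((-0.007·111.32)² + (-0.012·85.05)²) = √(0.60721 + 1.04162) = 1.284 km
  B: √((-0.021·111.32)² + (-0.015·85.05)²) = √(5.46493 + 1.62754) = 2.663 km
  C: √((-0.010·111.32)² + (0.026·85.05)²) = √(1.23921 + 4.88985) = 2.476 km
  D: √((0.004·111.32)² + (-0.013·85.05)²) = √(0.19827 + 1.22246) = 1.192 km
  E: √((0.001·111.32)² + (0.028·85.05)²) = √(0.01239 + 5.67107) = 2.384 km
  → nearest: D (1.192 km)

P→E; Q→C; R→A; S→E; T→D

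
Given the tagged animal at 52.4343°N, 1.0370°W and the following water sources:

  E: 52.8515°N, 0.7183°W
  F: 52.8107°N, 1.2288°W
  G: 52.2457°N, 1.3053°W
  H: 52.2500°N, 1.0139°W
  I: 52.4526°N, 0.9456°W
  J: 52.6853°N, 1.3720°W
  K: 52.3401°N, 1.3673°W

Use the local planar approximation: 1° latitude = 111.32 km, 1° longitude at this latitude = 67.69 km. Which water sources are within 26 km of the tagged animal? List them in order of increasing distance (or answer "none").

Distances from 52.4343°N, 1.0370°W:
E: √((0.4172·111.32)² + (0.3187·67.69)²) = √(2156.924755 + 465.385829) = 51.2085 km
F: √((0.3764·111.32)² + (-0.1918·67.69)²) = √(1755.681063 + 168.556783) = 43.8661 km
G: √((-0.1886·111.32)² + (-0.2683·67.69)²) = √(440.788009 + 329.830166) = 27.7600 km
H: √((-0.1843·111.32)² + (0.0231·67.69)²) = √(420.917581 + 2.444967) = 20.5758 km
I: √((0.0183·111.32)² + (0.0914·67.69)²) = √(4.150005 + 38.277311) = 6.5136 km
J: √((0.2510·111.32)² + (-0.3350·67.69)²) = √(780.717363 + 514.207779) = 35.9851 km
K: √((-0.0942·111.32)² + (-0.3303·67.69)²) = √(109.963410 + 499.880477) = 24.6950 km
Threshold 26 km: I (6.5136 km), H (20.5758 km), K (24.6950 km) are within range.

I, H, K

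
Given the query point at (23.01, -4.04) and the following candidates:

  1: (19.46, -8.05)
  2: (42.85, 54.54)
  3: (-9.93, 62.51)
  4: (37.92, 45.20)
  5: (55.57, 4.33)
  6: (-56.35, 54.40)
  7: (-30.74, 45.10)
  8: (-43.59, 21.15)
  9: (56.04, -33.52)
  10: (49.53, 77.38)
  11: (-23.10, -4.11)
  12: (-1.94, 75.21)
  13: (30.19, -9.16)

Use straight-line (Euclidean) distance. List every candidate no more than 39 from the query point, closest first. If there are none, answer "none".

Distances from (23.01, -4.04):
1: √((-3.55)² + (-4.01)²) = √(12.6025 + 16.0801) = 5.36
2: √((19.84)² + (58.58)²) = √(393.6256 + 3431.6164) = 61.85
3: √((-32.94)² + (66.55)²) = √(1085.0436 + 4428.9025) = 74.26
4: √((14.91)² + (49.24)²) = √(222.3081 + 2424.5776) = 51.45
5: √((32.56)² + (8.37)²) = √(1060.1536 + 70.0569) = 33.62
6: √((-79.36)² + (58.44)²) = √(6298.0096 + 3415.2336) = 98.56
7: √((-53.75)² + (49.14)²) = √(2889.0625 + 2414.7396) = 72.83
8: √((-66.60)² + (25.19)²) = √(4435.5600 + 634.5361) = 71.20
9: √((33.03)² + (-29.48)²) = √(1090.9809 + 869.0704) = 44.27
10: √((26.52)² + (81.42)²) = √(703.3104 + 6629.2164) = 85.63
11: √((-46.11)² + (-0.07)²) = √(2126.1321 + 0.0049) = 46.11
12: √((-24.95)² + (79.25)²) = √(622.5025 + 6280.5625) = 83.08
13: √((7.18)² + (-5.12)²) = √(51.5524 + 26.2144) = 8.82
Threshold 39: 1 (5.36), 13 (8.82), 5 (33.62) are within range.

1, 13, 5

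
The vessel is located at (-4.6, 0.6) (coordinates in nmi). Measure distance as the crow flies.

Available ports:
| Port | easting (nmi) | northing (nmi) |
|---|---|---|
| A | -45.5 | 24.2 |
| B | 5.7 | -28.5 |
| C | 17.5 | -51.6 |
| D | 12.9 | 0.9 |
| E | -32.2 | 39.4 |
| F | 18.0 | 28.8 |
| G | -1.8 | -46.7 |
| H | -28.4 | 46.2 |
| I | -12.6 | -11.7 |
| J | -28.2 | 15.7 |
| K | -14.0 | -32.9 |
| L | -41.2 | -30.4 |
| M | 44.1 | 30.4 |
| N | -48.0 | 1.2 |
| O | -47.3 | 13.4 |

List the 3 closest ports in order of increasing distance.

I, D, J

Distances from (-4.6, 0.6):
A: √((-40.9)² + (23.6)²) = √(1672.810 + 556.960) = 47.2 nmi
B: √((10.3)² + (-29.1)²) = √(106.090 + 846.810) = 30.9 nmi
C: √((22.1)² + (-52.2)²) = √(488.410 + 2724.840) = 56.7 nmi
D: √((17.5)² + (0.3)²) = √(306.250 + 0.090) = 17.5 nmi
E: √((-27.6)² + (38.8)²) = √(761.760 + 1505.440) = 47.6 nmi
F: √((22.6)² + (28.2)²) = √(510.760 + 795.240) = 36.1 nmi
G: √((2.8)² + (-47.3)²) = √(7.840 + 2237.290) = 47.4 nmi
H: √((-23.8)² + (45.6)²) = √(566.440 + 2079.360) = 51.4 nmi
I: √((-8.0)² + (-12.3)²) = √(64.000 + 151.290) = 14.7 nmi
J: √((-23.6)² + (15.1)²) = √(556.960 + 228.010) = 28.0 nmi
K: √((-9.4)² + (-33.5)²) = √(88.360 + 1122.250) = 34.8 nmi
L: √((-36.6)² + (-31.0)²) = √(1339.560 + 961.000) = 48.0 nmi
M: √((48.7)² + (29.8)²) = √(2371.690 + 888.040) = 57.1 nmi
N: √((-43.4)² + (0.6)²) = √(1883.560 + 0.360) = 43.4 nmi
O: √((-42.7)² + (12.8)²) = √(1823.290 + 163.840) = 44.6 nmi
Sorted: I (14.7 nmi) < D (17.5 nmi) < J (28.0 nmi) < B (30.9 nmi) < K (34.8 nmi) < …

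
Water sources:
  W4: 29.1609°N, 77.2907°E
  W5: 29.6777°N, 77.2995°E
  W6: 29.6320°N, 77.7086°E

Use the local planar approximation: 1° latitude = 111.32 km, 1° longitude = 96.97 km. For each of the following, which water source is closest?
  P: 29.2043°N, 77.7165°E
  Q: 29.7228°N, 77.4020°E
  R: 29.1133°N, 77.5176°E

P→W4; Q→W5; R→W4

P at 29.2043°N, 77.7165°E:
  W4: 41.5715 km
  W5: 66.4250 km
  W6: 47.6177 km
  → nearest: W4 (41.5715 km)
Q at 29.7228°N, 77.4020°E:
  W4: 63.4750 km
  W5: 11.1354 km
  W6: 31.4022 km
  → nearest: W5 (11.1354 km)
R at 29.1133°N, 77.5176°E:
  W4: 22.6316 km
  W5: 66.2931 km
  W6: 60.6394 km
  → nearest: W4 (22.6316 km)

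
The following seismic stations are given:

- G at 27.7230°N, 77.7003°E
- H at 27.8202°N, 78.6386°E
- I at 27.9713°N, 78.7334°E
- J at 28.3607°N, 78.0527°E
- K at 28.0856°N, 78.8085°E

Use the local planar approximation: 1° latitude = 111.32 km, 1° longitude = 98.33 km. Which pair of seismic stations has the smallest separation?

I and K

Pairwise distances:
G–H: 92.8954 km
G–I: 105.2780 km
G–J: 78.9945 km
G–K: 116.2050 km
H–I: 19.2307 km
H–J: 83.3027 km
H–K: 33.9406 km
I–J: 79.7440 km
I–K: 14.7115 km
J–K: 80.3802 km
Closest pair: I–K at 14.7115 km.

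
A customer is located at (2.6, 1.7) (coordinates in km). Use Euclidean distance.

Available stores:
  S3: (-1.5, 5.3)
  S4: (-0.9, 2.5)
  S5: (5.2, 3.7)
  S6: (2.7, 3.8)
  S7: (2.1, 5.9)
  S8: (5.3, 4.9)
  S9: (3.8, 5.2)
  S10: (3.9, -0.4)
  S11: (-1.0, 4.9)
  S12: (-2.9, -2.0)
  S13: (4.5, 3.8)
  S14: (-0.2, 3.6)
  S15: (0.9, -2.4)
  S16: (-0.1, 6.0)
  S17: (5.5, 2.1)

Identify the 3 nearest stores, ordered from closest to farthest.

S6, S10, S13

Distances from (2.6, 1.7):
S3: 5.46 km
S4: 3.59 km
S5: 3.28 km
S6: 2.10 km
S7: 4.23 km
S8: 4.19 km
S9: 3.70 km
S10: 2.47 km
S11: 4.82 km
S12: 6.63 km
S13: 2.83 km
S14: 3.38 km
S15: 4.44 km
S16: 5.08 km
S17: 2.93 km
Sorted: S6 (2.10 km) < S10 (2.47 km) < S13 (2.83 km) < S17 (2.93 km) < S5 (3.28 km) < …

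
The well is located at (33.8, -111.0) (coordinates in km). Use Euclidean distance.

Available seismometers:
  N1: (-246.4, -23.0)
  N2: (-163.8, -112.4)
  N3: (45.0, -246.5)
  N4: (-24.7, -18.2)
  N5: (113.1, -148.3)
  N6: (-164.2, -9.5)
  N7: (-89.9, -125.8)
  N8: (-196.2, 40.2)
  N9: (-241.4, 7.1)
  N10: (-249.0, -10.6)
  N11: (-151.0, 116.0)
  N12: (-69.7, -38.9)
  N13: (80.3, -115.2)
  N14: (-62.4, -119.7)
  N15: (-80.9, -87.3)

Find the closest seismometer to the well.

N13

Distances from (33.8, -111.0):
N1: √((-280.2)² + (88.0)²) = √(78512.040 + 7744.000) = 293.7 km
N2: √((-197.6)² + (-1.4)²) = √(39045.760 + 1.960) = 197.6 km
N3: √((11.2)² + (-135.5)²) = √(125.440 + 18360.250) = 136.0 km
N4: √((-58.5)² + (92.8)²) = √(3422.250 + 8611.840) = 109.7 km
N5: √((79.3)² + (-37.3)²) = √(6288.490 + 1391.290) = 87.6 km
N6: √((-198.0)² + (101.5)²) = √(39204.000 + 10302.250) = 222.5 km
N7: √((-123.7)² + (-14.8)²) = √(15301.690 + 219.040) = 124.6 km
N8: √((-230.0)² + (151.2)²) = √(52900.000 + 22861.440) = 275.2 km
N9: √((-275.2)² + (118.1)²) = √(75735.040 + 13947.610) = 299.5 km
N10: √((-282.8)² + (100.4)²) = √(79975.840 + 10080.160) = 300.1 km
N11: √((-184.8)² + (227.0)²) = √(34151.040 + 51529.000) = 292.7 km
N12: √((-103.5)² + (72.1)²) = √(10712.250 + 5198.410) = 126.1 km
N13: √((46.5)² + (-4.2)²) = √(2162.250 + 17.640) = 46.7 km
N14: √((-96.2)² + (-8.7)²) = √(9254.440 + 75.690) = 96.6 km
N15: √((-114.7)² + (23.7)²) = √(13156.090 + 561.690) = 117.1 km
Minimum: N13 at 46.7 km.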